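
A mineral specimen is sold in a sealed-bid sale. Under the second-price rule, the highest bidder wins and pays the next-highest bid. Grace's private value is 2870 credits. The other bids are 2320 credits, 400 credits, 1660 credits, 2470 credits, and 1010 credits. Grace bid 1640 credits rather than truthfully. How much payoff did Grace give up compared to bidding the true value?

The highest competing bid is 2470 credits.
Bidding truthfully at 2870 credits: Grace has the top bid, wins, and pays the second-highest bid 2470 credits. Payoff = 2870 credits − 2470 credits = 400 credits.
Bidding 1640 credits: the top bid is 2470 credits (a rival), so Grace loses. Payoff = 0 credits.
Regret = truthful payoff − actual payoff = 400 credits − 0 credits = 400 credits.
This is the dominant-strategy logic: truthful bidding weakly beats any alternative.

Regret: 400 credits.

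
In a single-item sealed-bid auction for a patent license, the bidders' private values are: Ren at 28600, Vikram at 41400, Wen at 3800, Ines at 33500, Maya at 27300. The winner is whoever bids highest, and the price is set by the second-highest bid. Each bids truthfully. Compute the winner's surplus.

Sorted high to low: Vikram 41400, then Ines 33500, then Ren 28600, then Maya 27300, then Wen 3800.
Vikram wins with the top bid and pays the second-highest, 33500.
Surplus = 41400 − 33500 = 7900.

Winner's surplus: 7900.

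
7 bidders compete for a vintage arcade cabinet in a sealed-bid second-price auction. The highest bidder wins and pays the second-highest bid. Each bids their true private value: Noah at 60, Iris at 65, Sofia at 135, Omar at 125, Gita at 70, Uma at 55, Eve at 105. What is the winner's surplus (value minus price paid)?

Winner's surplus: 10.

Ranking the bids: Sofia 135 > Omar 125 > Eve 105 > Gita 70 > Iris 65 > Noah 60 > Uma 55.
Sofia wins with the top bid and pays the second-highest, 125.
Surplus = 135 − 125 = 10.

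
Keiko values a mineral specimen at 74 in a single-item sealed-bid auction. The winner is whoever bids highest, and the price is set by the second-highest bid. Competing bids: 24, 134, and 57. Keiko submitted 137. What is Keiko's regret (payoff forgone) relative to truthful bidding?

Payoff forgone: 60.

The highest competing bid is 134.
Bidding truthfully at 74: the top bid is 134 (a rival), so Keiko loses. Payoff = 0.
Bidding 137: Keiko has the top bid, wins, and pays the second-highest bid 134. Payoff = 74 − 134 = -60.
Regret = truthful payoff − actual payoff = 0 − -60 = 60.
Deviating from a truthful bid can only lose payoff in a second-price auction — never gain.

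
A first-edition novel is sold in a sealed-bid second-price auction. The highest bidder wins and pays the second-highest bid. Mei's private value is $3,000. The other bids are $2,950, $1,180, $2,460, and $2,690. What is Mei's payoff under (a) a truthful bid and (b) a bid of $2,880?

Truthful: $50; alternative: $0.

The highest competing bid is $2,950.
Bidding truthfully at $3,000: Mei has the top bid, wins, and pays the second-highest bid $2,950. Payoff = $3,000 − $2,950 = $50.
Bidding $2,880: the top bid is $2,950 (a rival), so Mei loses. Payoff = $0.
This is the dominant-strategy logic: truthful bidding weakly beats any alternative.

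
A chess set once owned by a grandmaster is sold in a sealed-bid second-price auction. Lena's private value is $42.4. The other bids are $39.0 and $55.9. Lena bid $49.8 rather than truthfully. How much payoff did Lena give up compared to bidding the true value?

$0.0

The highest competing bid is $55.9.
Bidding truthfully at $42.4: the top bid is $55.9 (a rival), so Lena loses. Payoff = $0.0.
Bidding $49.8: the top bid is $55.9 (a rival), so Lena loses. Payoff = $0.0.
Regret = truthful payoff − actual payoff = $0.0 − $0.0 = $0.0.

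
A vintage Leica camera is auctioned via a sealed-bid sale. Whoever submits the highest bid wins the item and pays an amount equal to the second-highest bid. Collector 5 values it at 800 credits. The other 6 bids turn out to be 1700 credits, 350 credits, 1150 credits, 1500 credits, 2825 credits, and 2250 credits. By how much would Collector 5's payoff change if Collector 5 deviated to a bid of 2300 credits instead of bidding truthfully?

Payoff change: 0 credits.

The highest competing bid is 2825 credits.
Bidding truthfully at 800 credits: the top bid is 2825 credits (a rival), so Collector 5 loses. Payoff = 0 credits.
Bidding 2300 credits: the top bid is 2825 credits (a rival), so Collector 5 loses. Payoff = 0 credits.
Change = 0 credits − 0 credits = 0 credits.
The bid only affects whether you win, not the price — here both bids land on the same side of the top rival bid, so the deviation is payoff-neutral.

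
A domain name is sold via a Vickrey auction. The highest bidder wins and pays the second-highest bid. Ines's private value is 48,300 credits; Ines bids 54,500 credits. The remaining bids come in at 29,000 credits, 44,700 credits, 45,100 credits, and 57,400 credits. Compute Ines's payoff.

Ines's payoff: 0 credits.

Highest competing bid: 57,400 credits.
Ines's bid 54,500 credits is not the highest, so Ines loses, pays nothing, and earns zero payoff.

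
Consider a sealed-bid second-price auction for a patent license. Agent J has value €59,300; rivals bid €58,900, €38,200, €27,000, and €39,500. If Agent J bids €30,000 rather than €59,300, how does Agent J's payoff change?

The highest competing bid is €58,900.
Bidding truthfully at €59,300: Agent J has the top bid, wins, and pays the second-highest bid €58,900. Payoff = €59,300 − €58,900 = €400.
Bidding €30,000: the top bid is €58,900 (a rival), so Agent J loses. Payoff = €0.
Change = €0 − €400 = -€400.
This is the dominant-strategy logic: truthful bidding weakly beats any alternative.

-€400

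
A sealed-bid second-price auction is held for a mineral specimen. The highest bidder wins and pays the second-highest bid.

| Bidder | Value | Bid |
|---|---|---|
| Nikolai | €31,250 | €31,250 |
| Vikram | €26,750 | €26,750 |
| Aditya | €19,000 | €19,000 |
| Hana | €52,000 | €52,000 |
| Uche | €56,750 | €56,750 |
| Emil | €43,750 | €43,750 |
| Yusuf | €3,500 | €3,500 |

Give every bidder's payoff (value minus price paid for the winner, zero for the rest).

Ranking the bids: Uche €56,750; Hana €52,000; Emil €43,750; Nikolai €31,250; Vikram €26,750; Aditya €19,000; Yusuf €3,500.
Uche has the top bid and wins; the price is the second-highest bid, €52,000.
Uche's payoff = €56,750 − €52,000 = €4,750. All other bidders lose, so their payoff is 0.

Nikolai €0, Vikram €0, Aditya €0, Hana €0, Uche €4,750, Emil €0, Yusuf €0.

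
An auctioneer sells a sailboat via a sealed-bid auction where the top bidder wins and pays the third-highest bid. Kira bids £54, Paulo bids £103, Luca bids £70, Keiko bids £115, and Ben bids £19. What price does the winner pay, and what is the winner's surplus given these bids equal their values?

The winner pays £70 for a surplus of £45.

Ranking the bids: Keiko £115; Paulo £103; Luca £70; Kira £54; Ben £19.
Keiko is the highest bidder, so Keiko wins.
Under the third-price rule, the price is the third-highest bid: £70.
Surplus = £115 − £70 = £45.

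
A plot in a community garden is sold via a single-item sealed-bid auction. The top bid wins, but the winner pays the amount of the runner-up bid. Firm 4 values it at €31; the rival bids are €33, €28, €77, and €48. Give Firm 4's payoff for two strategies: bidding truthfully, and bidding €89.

The highest competing bid is €77.
Bidding truthfully at €31: the top bid is €77 (a rival), so Firm 4 loses. Payoff = €0.
Bidding €89: Firm 4 has the top bid, wins, and pays the second-highest bid €77. Payoff = €31 − €77 = -€46.

Truthful: €0; alternative: -€46.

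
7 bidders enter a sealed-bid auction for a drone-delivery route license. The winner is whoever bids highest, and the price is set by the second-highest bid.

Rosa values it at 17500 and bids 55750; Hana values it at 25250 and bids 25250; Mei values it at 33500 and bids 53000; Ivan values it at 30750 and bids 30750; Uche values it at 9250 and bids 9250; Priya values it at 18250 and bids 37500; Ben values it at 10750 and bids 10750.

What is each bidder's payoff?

Payoffs: Rosa -35500, Hana 0, Mei 0, Ivan 0, Uche 0, Priya 0, Ben 0.

Ranking the bids: Rosa 55750; Mei 53000; Priya 37500; Ivan 30750; Hana 25250; Ben 10750; Uche 9250.
Rosa has the top bid and wins; the price is the second-highest bid, 53000.
Rosa's payoff = 17500 − 53000 = -35500. All other bidders lose, so their payoff is 0.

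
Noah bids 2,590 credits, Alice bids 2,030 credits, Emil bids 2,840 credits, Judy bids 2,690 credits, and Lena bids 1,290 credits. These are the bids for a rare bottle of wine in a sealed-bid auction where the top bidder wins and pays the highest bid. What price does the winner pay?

Ranking the bids: Emil 2,840 credits, then Judy 2,690 credits, then Noah 2,590 credits, then Alice 2,030 credits, then Lena 1,290 credits.
Emil is the highest bidder, so Emil wins.
Under the first-price rule, the price is the highest bid: 2,840 credits.

Price paid: 2,840 credits.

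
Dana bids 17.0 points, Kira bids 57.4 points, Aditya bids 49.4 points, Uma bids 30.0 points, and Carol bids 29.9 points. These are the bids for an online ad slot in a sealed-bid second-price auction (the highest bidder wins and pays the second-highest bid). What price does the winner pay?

The winner pays 49.4 points.

Ranking the bids: Kira 57.4 points, then Aditya 49.4 points, then Uma 30.0 points, then Carol 29.9 points, then Dana 17.0 points.
Kira is the highest bidder, so Kira wins.
Under the second-price rule, the price is the second-highest bid: 49.4 points.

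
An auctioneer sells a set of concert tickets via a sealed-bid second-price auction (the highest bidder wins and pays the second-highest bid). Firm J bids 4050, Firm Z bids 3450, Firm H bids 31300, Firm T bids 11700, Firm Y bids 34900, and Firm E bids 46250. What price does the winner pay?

Ranking the bids: Firm E 46250; Firm Y 34900; Firm H 31300; Firm T 11700; Firm J 4050; Firm Z 3450.
Firm E is the highest bidder, so Firm E wins.
Under the second-price rule, the price is the second-highest bid: 34900.

34900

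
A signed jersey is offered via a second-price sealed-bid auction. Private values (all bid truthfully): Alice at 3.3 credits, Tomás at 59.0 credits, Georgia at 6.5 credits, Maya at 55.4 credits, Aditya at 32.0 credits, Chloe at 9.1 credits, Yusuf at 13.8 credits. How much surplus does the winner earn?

Bids in descending order: Tomás 59.0 credits > Maya 55.4 credits > Aditya 32.0 credits > Yusuf 13.8 credits > Chloe 9.1 credits > Georgia 6.5 credits > Alice 3.3 credits.
Tomás wins with the top bid and pays the second-highest, 55.4 credits.
Surplus = 59.0 credits − 55.4 credits = 3.6 credits.

Surplus = 3.6 credits.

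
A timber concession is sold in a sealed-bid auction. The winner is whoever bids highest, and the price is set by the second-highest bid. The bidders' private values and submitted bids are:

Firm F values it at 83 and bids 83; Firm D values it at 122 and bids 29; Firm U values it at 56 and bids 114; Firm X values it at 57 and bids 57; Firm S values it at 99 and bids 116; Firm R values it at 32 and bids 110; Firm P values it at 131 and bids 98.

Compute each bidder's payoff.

Ranking the bids: Firm S 116; Firm U 114; Firm R 110; Firm P 98; Firm F 83; Firm X 57; Firm D 29.
Firm S has the top bid and wins; the price is the second-highest bid, 114.
Firm S's payoff = 99 − 114 = -15. All other bidders lose, so their payoff is 0.

Payoffs: Firm F 0, Firm D 0, Firm U 0, Firm X 0, Firm S -15, Firm R 0, Firm P 0.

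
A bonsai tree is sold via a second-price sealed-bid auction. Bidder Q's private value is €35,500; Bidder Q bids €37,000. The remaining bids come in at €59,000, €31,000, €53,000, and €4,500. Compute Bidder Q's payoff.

Bidder Q's payoff: €0.

Highest competing bid: €59,000.
Bidder Q's bid €37,000 is not the highest, so Bidder Q loses, pays nothing, and earns zero payoff.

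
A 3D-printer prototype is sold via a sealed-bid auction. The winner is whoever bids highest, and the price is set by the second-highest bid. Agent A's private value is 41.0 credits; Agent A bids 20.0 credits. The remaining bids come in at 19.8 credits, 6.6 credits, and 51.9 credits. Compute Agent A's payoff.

Highest competing bid: 51.9 credits.
Agent A's bid 20.0 credits is not the highest, so Agent A loses, pays nothing, and earns zero payoff.

Payoff = 0.0 credits.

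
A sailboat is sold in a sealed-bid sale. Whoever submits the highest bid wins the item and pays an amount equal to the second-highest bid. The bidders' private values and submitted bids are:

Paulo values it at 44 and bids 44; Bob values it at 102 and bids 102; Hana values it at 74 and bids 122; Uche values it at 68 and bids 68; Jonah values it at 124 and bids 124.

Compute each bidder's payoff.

Ordered from highest: Jonah 124 > Hana 122 > Bob 102 > Uche 68 > Paulo 44.
Jonah has the top bid and wins; the price is the second-highest bid, 122.
Jonah's payoff = 124 − 122 = 2. All other bidders lose, so their payoff is 0.

Paulo 0, Bob 0, Hana 0, Uche 0, Jonah 2.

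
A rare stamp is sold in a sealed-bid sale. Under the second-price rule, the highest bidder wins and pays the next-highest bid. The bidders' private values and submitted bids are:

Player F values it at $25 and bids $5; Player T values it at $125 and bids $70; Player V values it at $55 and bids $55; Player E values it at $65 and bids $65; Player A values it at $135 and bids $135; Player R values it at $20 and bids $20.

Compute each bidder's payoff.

Ordered from highest: Player A $135, then Player T $70, then Player E $65, then Player V $55, then Player R $20, then Player F $5.
Player A has the top bid and wins; the price is the second-highest bid, $70.
Player A's payoff = $135 − $70 = $65. All other bidders lose, so their payoff is 0.

Player F $0, Player T $0, Player V $0, Player E $0, Player A $65, Player R $0.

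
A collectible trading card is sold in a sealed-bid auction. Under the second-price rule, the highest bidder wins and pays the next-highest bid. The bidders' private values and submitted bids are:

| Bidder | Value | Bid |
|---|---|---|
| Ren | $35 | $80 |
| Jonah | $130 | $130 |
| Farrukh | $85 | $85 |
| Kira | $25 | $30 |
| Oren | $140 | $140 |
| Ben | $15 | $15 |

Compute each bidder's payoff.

Payoffs: Ren $0, Jonah $0, Farrukh $0, Kira $0, Oren $10, Ben $0.

Sorted high to low: Oren $140 > Jonah $130 > Farrukh $85 > Ren $80 > Kira $30 > Ben $15.
Oren has the top bid and wins; the price is the second-highest bid, $130.
Oren's payoff = $140 − $130 = $10. All other bidders lose, so their payoff is 0.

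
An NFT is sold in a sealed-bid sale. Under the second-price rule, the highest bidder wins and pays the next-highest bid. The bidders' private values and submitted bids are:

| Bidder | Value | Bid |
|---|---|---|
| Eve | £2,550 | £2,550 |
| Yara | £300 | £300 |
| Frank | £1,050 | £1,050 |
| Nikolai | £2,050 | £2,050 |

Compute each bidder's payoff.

Sorted high to low: Eve £2,550 > Nikolai £2,050 > Frank £1,050 > Yara £300.
Eve has the top bid and wins; the price is the second-highest bid, £2,050.
Eve's payoff = £2,550 − £2,050 = £500. All other bidders lose, so their payoff is 0.

Eve £500, Yara £0, Frank £0, Nikolai £0.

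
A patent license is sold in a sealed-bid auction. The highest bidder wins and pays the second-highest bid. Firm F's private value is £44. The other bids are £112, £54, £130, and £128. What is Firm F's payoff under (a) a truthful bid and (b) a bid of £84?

(a) £0  (b) £0

The highest competing bid is £130.
Bidding truthfully at £44: the top bid is £130 (a rival), so Firm F loses. Payoff = £0.
Bidding £84: the top bid is £130 (a rival), so Firm F loses. Payoff = £0.
The bid only affects whether you win, not the price — here both bids land on the same side of the top rival bid, so the deviation is payoff-neutral.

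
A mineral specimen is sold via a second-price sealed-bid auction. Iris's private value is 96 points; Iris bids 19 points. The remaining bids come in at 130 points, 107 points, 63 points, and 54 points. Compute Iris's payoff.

Payoff = 0 points.

Highest competing bid: 130 points.
Iris's bid 19 points is not the highest, so Iris loses, pays nothing, and earns zero payoff.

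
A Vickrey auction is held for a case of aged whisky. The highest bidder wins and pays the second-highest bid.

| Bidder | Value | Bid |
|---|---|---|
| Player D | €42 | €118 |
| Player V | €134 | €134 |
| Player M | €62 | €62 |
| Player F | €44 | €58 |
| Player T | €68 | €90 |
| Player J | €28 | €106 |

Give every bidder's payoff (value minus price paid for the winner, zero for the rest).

Bids in descending order: Player V €134 > Player D €118 > Player J €106 > Player T €90 > Player M €62 > Player F €58.
Player V has the top bid and wins; the price is the second-highest bid, €118.
Player V's payoff = €134 − €118 = €16. All other bidders lose, so their payoff is 0.

Payoffs: Player D €0, Player V €16, Player M €0, Player F €0, Player T €0, Player J €0.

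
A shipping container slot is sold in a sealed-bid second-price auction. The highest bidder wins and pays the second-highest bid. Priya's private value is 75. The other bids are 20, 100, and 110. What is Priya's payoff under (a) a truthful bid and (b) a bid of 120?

Truthful: 0; alternative: -35.

The highest competing bid is 110.
Bidding truthfully at 75: the top bid is 110 (a rival), so Priya loses. Payoff = 0.
Bidding 120: Priya has the top bid, wins, and pays the second-highest bid 110. Payoff = 75 − 110 = -35.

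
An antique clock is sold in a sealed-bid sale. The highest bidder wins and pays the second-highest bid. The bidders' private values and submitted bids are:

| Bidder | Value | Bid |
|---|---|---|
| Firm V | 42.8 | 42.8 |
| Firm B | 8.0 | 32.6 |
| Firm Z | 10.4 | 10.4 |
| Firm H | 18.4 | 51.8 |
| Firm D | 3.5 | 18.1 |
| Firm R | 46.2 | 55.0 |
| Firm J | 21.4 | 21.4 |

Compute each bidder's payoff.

Bids in descending order: Firm R 55.0 > Firm H 51.8 > Firm V 42.8 > Firm B 32.6 > Firm J 21.4 > Firm D 18.1 > Firm Z 10.4.
Firm R has the top bid and wins; the price is the second-highest bid, 51.8.
Firm R's payoff = 46.2 − 51.8 = -5.6. All other bidders lose, so their payoff is 0.

Payoffs: Firm V 0.0, Firm B 0.0, Firm Z 0.0, Firm H 0.0, Firm D 0.0, Firm R -5.6, Firm J 0.0.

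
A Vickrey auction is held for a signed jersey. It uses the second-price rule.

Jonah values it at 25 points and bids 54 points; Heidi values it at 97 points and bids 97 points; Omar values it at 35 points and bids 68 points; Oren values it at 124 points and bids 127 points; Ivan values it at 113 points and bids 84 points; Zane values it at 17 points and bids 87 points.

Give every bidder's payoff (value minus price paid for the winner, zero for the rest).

Ordered from highest: Oren 127 points, then Heidi 97 points, then Zane 87 points, then Ivan 84 points, then Omar 68 points, then Jonah 54 points.
Oren has the top bid and wins; the price is the second-highest bid, 97 points.
Oren's payoff = 124 points − 97 points = 27 points. All other bidders lose, so their payoff is 0.

Jonah 0 points, Heidi 0 points, Omar 0 points, Oren 27 points, Ivan 0 points, Zane 0 points.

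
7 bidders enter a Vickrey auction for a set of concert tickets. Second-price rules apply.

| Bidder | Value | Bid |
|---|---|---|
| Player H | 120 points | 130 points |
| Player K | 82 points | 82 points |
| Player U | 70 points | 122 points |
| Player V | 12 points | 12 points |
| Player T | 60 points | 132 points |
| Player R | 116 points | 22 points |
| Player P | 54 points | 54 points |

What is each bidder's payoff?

Payoffs: Player H 0 points, Player K 0 points, Player U 0 points, Player V 0 points, Player T -70 points, Player R 0 points, Player P 0 points.

Ranking the bids: Player T 132 points, then Player H 130 points, then Player U 122 points, then Player K 82 points, then Player P 54 points, then Player R 22 points, then Player V 12 points.
Player T has the top bid and wins; the price is the second-highest bid, 130 points.
Player T's payoff = 60 points − 130 points = -70 points. All other bidders lose, so their payoff is 0.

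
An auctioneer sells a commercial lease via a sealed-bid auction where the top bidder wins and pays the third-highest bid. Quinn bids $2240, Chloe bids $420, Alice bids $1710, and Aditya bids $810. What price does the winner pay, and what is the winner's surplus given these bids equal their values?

Ordered from highest: Quinn $2240 > Alice $1710 > Aditya $810 > Chloe $420.
Quinn is the highest bidder, so Quinn wins.
Under the third-price rule, the price is the third-highest bid: $810.
Surplus = $2240 − $810 = $1430.

Price $810; surplus $1430.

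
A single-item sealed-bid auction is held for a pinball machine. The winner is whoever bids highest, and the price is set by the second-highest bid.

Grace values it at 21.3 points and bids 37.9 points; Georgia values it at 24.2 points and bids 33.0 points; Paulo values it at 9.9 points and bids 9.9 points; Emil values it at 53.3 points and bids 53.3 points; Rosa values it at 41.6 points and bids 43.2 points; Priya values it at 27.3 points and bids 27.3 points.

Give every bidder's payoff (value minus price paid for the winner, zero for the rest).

Grace 0.0 points, Georgia 0.0 points, Paulo 0.0 points, Emil 10.1 points, Rosa 0.0 points, Priya 0.0 points.

Ordered from highest: Emil 53.3 points > Rosa 43.2 points > Grace 37.9 points > Georgia 33.0 points > Priya 27.3 points > Paulo 9.9 points.
Emil has the top bid and wins; the price is the second-highest bid, 43.2 points.
Emil's payoff = 53.3 points − 43.2 points = 10.1 points. All other bidders lose, so their payoff is 0.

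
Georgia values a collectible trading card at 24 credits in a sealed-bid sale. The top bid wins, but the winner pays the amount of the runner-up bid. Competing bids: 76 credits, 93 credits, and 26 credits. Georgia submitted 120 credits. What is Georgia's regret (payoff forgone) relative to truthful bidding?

The highest competing bid is 93 credits.
Bidding truthfully at 24 credits: the top bid is 93 credits (a rival), so Georgia loses. Payoff = 0 credits.
Bidding 120 credits: Georgia has the top bid, wins, and pays the second-highest bid 93 credits. Payoff = 24 credits − 93 credits = -69 credits.
Regret = truthful payoff − actual payoff = 0 credits − -69 credits = 69 credits.
This is the dominant-strategy logic: truthful bidding weakly beats any alternative.

Regret: 69 credits.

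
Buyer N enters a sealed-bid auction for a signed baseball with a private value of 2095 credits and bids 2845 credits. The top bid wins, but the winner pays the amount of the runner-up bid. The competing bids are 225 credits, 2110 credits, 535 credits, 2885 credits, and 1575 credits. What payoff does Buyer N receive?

Highest competing bid: 2885 credits.
Buyer N's bid 2845 credits is not the highest, so Buyer N loses, pays nothing, and earns zero payoff.

0 credits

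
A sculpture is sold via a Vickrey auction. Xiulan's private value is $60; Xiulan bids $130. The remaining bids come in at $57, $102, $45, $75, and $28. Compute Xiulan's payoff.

Highest competing bid: $102.
Xiulan's bid $130 is the highest overall, so Xiulan wins and pays the second-highest bid, $102.
Payoff = value − price = $60 − $102 = -$42.
Overbidding won the item at a price above value — truthful bidding would have avoided this loss.

-$42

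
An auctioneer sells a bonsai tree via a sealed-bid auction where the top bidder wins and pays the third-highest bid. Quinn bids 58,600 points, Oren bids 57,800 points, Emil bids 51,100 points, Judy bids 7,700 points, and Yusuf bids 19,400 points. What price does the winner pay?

The winner pays 51,100 points.

Ordered from highest: Quinn 58,600 points, then Oren 57,800 points, then Emil 51,100 points, then Yusuf 19,400 points, then Judy 7,700 points.
Quinn is the highest bidder, so Quinn wins.
Under the third-price rule, the price is the third-highest bid: 51,100 points.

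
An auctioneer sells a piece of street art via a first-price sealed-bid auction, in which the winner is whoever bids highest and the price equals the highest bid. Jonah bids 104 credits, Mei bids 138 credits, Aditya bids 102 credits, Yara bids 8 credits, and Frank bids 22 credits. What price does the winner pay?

Sorted high to low: Mei 138 credits; Jonah 104 credits; Aditya 102 credits; Frank 22 credits; Yara 8 credits.
Mei is the highest bidder, so Mei wins.
Under the first-price rule, the price is the highest bid: 138 credits.

Price paid: 138 credits.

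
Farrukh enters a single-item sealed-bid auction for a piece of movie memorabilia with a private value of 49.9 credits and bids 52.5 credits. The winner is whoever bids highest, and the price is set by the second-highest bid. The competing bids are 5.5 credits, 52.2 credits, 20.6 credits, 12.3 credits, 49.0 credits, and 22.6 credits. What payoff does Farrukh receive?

-2.3 credits

Highest competing bid: 52.2 credits.
Farrukh's bid 52.5 credits is the highest overall, so Farrukh wins and pays the second-highest bid, 52.2 credits.
Payoff = value − price = 49.9 credits − 52.2 credits = -2.3 credits.
Overbidding won the item at a price above value — truthful bidding would have avoided this loss.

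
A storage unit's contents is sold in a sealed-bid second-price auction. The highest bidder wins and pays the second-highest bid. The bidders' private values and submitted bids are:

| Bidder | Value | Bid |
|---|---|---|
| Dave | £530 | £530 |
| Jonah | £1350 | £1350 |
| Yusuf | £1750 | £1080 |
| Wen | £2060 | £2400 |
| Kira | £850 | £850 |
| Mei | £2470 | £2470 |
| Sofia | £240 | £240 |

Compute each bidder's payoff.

Payoffs: Dave £0, Jonah £0, Yusuf £0, Wen £0, Kira £0, Mei £70, Sofia £0.

Bids in descending order: Mei £2470, then Wen £2400, then Jonah £1350, then Yusuf £1080, then Kira £850, then Dave £530, then Sofia £240.
Mei has the top bid and wins; the price is the second-highest bid, £2400.
Mei's payoff = £2470 − £2400 = £70. All other bidders lose, so their payoff is 0.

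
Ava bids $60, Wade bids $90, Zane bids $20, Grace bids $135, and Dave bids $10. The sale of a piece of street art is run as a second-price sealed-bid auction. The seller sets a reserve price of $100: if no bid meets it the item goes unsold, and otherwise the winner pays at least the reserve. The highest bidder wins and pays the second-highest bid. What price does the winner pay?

Price paid: $100.

Sorted high to low: Grace $135 > Wade $90 > Ava $60 > Zane $20 > Dave $10.
Grace has the highest bid, so Grace wins.
The second-highest bid is $90, but the reserve $100 is higher, so the price is the reserve.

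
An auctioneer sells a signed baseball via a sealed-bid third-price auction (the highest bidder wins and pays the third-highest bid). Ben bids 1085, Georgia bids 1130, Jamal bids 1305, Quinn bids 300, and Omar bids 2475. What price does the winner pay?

The winner pays 1130.

Ordered from highest: Omar 2475; Jamal 1305; Georgia 1130; Ben 1085; Quinn 300.
Omar is the highest bidder, so Omar wins.
Under the third-price rule, the price is the third-highest bid: 1130.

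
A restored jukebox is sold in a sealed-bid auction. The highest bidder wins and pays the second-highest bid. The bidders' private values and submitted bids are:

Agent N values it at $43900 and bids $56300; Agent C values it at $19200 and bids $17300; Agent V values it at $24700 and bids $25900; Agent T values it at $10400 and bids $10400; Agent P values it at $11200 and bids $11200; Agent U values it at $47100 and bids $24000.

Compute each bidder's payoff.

Bids in descending order: Agent N $56300 > Agent V $25900 > Agent U $24000 > Agent C $17300 > Agent P $11200 > Agent T $10400.
Agent N has the top bid and wins; the price is the second-highest bid, $25900.
Agent N's payoff = $43900 − $25900 = $18000. All other bidders lose, so their payoff is 0.

Payoffs: Agent N $18000, Agent C $0, Agent V $0, Agent T $0, Agent P $0, Agent U $0.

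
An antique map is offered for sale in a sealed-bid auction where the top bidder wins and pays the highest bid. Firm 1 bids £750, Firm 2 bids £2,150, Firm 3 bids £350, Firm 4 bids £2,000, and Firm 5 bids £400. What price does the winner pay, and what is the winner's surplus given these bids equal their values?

Price £2,150; surplus £0.

Bids in descending order: Firm 2 £2,150 > Firm 4 £2,000 > Firm 1 £750 > Firm 5 £400 > Firm 3 £350.
Firm 2 is the highest bidder, so Firm 2 wins.
Under the first-price rule, the price is the highest bid: £2,150.
Surplus = £2,150 − £2,150 = £0.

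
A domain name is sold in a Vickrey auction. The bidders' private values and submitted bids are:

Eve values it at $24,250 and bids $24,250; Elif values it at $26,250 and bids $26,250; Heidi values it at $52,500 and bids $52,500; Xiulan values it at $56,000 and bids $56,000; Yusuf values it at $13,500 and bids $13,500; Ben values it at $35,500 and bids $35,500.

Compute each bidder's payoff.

Eve $0, Elif $0, Heidi $0, Xiulan $3,500, Yusuf $0, Ben $0.

Sorted high to low: Xiulan $56,000, then Heidi $52,500, then Ben $35,500, then Elif $26,250, then Eve $24,250, then Yusuf $13,500.
Xiulan has the top bid and wins; the price is the second-highest bid, $52,500.
Xiulan's payoff = $56,000 − $52,500 = $3,500. All other bidders lose, so their payoff is 0.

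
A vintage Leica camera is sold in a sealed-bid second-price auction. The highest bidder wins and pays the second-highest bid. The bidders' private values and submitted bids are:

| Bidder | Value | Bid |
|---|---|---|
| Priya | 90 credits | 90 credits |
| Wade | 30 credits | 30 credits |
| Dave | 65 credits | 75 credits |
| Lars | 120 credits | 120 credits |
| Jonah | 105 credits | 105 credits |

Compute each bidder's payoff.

Priya 0 credits, Wade 0 credits, Dave 0 credits, Lars 15 credits, Jonah 0 credits.

Ordered from highest: Lars 120 credits; Jonah 105 credits; Priya 90 credits; Dave 75 credits; Wade 30 credits.
Lars has the top bid and wins; the price is the second-highest bid, 105 credits.
Lars's payoff = 120 credits − 105 credits = 15 credits. All other bidders lose, so their payoff is 0.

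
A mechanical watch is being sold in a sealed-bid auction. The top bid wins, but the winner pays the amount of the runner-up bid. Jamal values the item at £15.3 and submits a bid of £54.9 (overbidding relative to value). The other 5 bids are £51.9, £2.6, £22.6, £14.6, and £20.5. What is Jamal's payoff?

Payoff = -£36.6.

Highest competing bid: £51.9.
Jamal's bid £54.9 is the highest overall, so Jamal wins and pays the second-highest bid, £51.9.
Payoff = value − price = £15.3 − £51.9 = -£36.6.
Overbidding won the item at a price above value — truthful bidding would have avoided this loss.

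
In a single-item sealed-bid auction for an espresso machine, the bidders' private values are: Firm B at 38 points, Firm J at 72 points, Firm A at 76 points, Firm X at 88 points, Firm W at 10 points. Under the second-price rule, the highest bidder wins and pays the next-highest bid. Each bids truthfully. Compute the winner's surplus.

Ranking the bids: Firm X 88 points > Firm A 76 points > Firm J 72 points > Firm B 38 points > Firm W 10 points.
Firm X wins with the top bid and pays the second-highest, 76 points.
Surplus = 88 points − 76 points = 12 points.

Winner's surplus: 12 points.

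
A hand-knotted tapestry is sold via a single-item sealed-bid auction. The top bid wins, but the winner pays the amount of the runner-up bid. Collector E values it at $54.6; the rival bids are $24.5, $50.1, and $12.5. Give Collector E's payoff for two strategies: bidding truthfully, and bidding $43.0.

Truthful: $4.5; alternative: $0.0.

The highest competing bid is $50.1.
Bidding truthfully at $54.6: Collector E has the top bid, wins, and pays the second-highest bid $50.1. Payoff = $54.6 − $50.1 = $4.5.
Bidding $43.0: the top bid is $50.1 (a rival), so Collector E loses. Payoff = $0.0.
This is the dominant-strategy logic: truthful bidding weakly beats any alternative.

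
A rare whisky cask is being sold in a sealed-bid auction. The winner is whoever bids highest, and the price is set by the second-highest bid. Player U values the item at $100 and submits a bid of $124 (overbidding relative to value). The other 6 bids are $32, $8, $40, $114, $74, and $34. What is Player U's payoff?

Highest competing bid: $114.
Player U's bid $124 is the highest overall, so Player U wins and pays the second-highest bid, $114.
Payoff = value − price = $100 − $114 = -$14.
Overbidding won the item at a price above value — truthful bidding would have avoided this loss.

Payoff = -$14.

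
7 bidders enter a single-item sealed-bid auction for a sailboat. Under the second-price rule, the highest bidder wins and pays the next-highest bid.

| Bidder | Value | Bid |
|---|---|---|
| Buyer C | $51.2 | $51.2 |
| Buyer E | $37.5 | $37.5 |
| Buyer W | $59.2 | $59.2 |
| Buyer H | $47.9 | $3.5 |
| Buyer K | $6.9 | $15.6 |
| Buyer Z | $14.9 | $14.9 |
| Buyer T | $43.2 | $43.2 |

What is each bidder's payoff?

Ordered from highest: Buyer W $59.2, then Buyer C $51.2, then Buyer T $43.2, then Buyer E $37.5, then Buyer K $15.6, then Buyer Z $14.9, then Buyer H $3.5.
Buyer W has the top bid and wins; the price is the second-highest bid, $51.2.
Buyer W's payoff = $59.2 − $51.2 = $8.0. All other bidders lose, so their payoff is 0.

Buyer C $0.0, Buyer E $0.0, Buyer W $8.0, Buyer H $0.0, Buyer K $0.0, Buyer Z $0.0, Buyer T $0.0.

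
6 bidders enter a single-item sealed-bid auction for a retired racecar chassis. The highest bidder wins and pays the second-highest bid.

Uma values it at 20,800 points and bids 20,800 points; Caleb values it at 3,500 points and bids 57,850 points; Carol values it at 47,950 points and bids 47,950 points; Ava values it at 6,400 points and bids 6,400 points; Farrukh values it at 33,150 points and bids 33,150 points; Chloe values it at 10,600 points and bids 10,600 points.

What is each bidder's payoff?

Bids in descending order: Caleb 57,850 points > Carol 47,950 points > Farrukh 33,150 points > Uma 20,800 points > Chloe 10,600 points > Ava 6,400 points.
Caleb has the top bid and wins; the price is the second-highest bid, 47,950 points.
Caleb's payoff = 3,500 points − 47,950 points = -44,450 points. All other bidders lose, so their payoff is 0.

Payoffs: Uma 0 points, Caleb -44,450 points, Carol 0 points, Ava 0 points, Farrukh 0 points, Chloe 0 points.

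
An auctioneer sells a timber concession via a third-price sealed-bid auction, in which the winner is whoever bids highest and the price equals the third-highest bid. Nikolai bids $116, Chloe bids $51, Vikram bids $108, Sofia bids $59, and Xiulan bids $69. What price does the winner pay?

Sorted high to low: Nikolai $116, then Vikram $108, then Xiulan $69, then Sofia $59, then Chloe $51.
Nikolai is the highest bidder, so Nikolai wins.
Under the third-price rule, the price is the third-highest bid: $69.

Price paid: $69.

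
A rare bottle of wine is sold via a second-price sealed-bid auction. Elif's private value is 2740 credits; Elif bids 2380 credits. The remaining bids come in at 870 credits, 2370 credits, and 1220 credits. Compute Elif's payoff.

Payoff = 370 credits.

Highest competing bid: 2370 credits.
Elif's bid 2380 credits is the highest overall, so Elif wins and pays the second-highest bid, 2370 credits.
Payoff = value − price = 2740 credits − 2370 credits = 370 credits.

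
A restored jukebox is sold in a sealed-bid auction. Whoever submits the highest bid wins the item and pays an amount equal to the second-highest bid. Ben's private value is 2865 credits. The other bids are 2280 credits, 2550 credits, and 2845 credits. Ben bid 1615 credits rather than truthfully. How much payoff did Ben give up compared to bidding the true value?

Regret: 20 credits.

The highest competing bid is 2845 credits.
Bidding truthfully at 2865 credits: Ben has the top bid, wins, and pays the second-highest bid 2845 credits. Payoff = 2865 credits − 2845 credits = 20 credits.
Bidding 1615 credits: the top bid is 2845 credits (a rival), so Ben loses. Payoff = 0 credits.
Regret = truthful payoff − actual payoff = 20 credits − 0 credits = 20 credits.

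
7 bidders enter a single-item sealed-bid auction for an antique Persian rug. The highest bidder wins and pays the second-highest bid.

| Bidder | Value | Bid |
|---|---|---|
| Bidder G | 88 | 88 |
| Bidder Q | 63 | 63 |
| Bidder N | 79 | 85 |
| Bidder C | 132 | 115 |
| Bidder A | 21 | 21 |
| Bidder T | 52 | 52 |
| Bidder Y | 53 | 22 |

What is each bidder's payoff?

Bids in descending order: Bidder C 115, then Bidder G 88, then Bidder N 85, then Bidder Q 63, then Bidder T 52, then Bidder Y 22, then Bidder A 21.
Bidder C has the top bid and wins; the price is the second-highest bid, 88.
Bidder C's payoff = 132 − 88 = 44. All other bidders lose, so their payoff is 0.

Payoffs: Bidder G 0, Bidder Q 0, Bidder N 0, Bidder C 44, Bidder A 0, Bidder T 0, Bidder Y 0.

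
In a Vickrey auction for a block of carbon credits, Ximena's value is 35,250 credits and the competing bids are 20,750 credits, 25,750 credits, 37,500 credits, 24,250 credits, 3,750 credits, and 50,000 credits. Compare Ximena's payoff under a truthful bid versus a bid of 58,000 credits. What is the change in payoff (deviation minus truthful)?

The highest competing bid is 50,000 credits.
Bidding truthfully at 35,250 credits: the top bid is 50,000 credits (a rival), so Ximena loses. Payoff = 0 credits.
Bidding 58,000 credits: Ximena has the top bid, wins, and pays the second-highest bid 50,000 credits. Payoff = 35,250 credits − 50,000 credits = -14,750 credits.
Change = -14,750 credits − 0 credits = -14,750 credits.

Payoff change: -14,750 credits.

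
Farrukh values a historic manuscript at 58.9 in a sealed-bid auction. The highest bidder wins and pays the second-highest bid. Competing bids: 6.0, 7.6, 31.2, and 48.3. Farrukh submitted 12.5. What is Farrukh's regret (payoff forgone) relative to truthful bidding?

Payoff forgone: 10.6.

The highest competing bid is 48.3.
Bidding truthfully at 58.9: Farrukh has the top bid, wins, and pays the second-highest bid 48.3. Payoff = 58.9 − 48.3 = 10.6.
Bidding 12.5: the top bid is 48.3 (a rival), so Farrukh loses. Payoff = 0.0.
Regret = truthful payoff − actual payoff = 10.6 − 0.0 = 10.6.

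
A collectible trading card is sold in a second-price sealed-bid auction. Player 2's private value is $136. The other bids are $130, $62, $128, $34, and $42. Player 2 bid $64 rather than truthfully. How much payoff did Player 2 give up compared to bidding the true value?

The highest competing bid is $130.
Bidding truthfully at $136: Player 2 has the top bid, wins, and pays the second-highest bid $130. Payoff = $136 − $130 = $6.
Bidding $64: the top bid is $130 (a rival), so Player 2 loses. Payoff = $0.
Regret = truthful payoff − actual payoff = $6 − $0 = $6.

Regret: $6.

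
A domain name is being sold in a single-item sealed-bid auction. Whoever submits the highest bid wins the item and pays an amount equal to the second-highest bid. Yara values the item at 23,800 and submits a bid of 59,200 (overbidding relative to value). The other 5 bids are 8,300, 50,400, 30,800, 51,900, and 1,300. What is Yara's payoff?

Payoff = -28,100.

Highest competing bid: 51,900.
Yara's bid 59,200 is the highest overall, so Yara wins and pays the second-highest bid, 51,900.
Payoff = value − price = 23,800 − 51,900 = -28,100.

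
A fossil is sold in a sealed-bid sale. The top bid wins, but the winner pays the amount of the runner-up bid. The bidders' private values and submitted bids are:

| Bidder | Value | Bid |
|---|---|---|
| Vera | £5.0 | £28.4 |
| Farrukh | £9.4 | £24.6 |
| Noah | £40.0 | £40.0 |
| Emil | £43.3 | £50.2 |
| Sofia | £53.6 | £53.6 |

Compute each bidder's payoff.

Sorted high to low: Sofia £53.6 > Emil £50.2 > Noah £40.0 > Vera £28.4 > Farrukh £24.6.
Sofia has the top bid and wins; the price is the second-highest bid, £50.2.
Sofia's payoff = £53.6 − £50.2 = £3.4. All other bidders lose, so their payoff is 0.

Payoffs: Vera £0.0, Farrukh £0.0, Noah £0.0, Emil £0.0, Sofia £3.4.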